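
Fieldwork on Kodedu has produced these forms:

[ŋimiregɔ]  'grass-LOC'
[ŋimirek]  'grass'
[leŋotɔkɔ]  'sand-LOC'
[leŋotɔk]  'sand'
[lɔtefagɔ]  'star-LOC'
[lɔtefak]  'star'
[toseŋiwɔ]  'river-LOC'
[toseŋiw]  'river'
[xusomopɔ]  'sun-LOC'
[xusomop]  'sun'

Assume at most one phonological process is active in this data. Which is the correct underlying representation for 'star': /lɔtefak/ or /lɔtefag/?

/lɔtefag/

The stem for 'star' ends in [g] in [lɔtefagɔ] but [k] in [lɔtefak].
The stem 'sand' ([leŋotɔkɔ], [leŋotɔk]) shows [k] unchanged in both environments, so [k] cannot be basic with [g] derived before the LOC suffix.
The underlying segment must be /g/; voiced obstruents become voiceless word-finally, yielding [k] there.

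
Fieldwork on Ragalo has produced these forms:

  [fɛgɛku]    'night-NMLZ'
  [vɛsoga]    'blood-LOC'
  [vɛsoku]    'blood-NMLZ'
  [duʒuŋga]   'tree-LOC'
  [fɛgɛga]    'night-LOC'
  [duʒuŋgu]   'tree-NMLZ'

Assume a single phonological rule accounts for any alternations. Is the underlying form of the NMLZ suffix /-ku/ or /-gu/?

The NMLZ morpheme has two allomorphs, [-gu] and [-ku].
The LOC suffix, which begins with [g], is invariant after every stem; so [g] is not altered by any rule here.
The NMLZ suffix is therefore /-ku/ underlyingly, with post-nasal voicing: voiceless stops become voiced after a nasal.

/-ku/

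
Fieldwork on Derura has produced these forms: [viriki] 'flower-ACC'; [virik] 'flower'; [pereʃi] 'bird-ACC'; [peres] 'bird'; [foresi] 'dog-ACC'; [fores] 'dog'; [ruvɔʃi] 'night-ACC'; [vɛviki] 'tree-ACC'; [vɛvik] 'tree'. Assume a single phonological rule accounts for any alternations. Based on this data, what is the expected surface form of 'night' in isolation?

[ruvɔs]

In [pereʃi] and [peres] the final segment of 'bird' alternates: [ʃ] ~ [s].
The stem 'dog' ([foresi], [fores]) shows [s] unchanged in both environments, so [s] cannot be basic with [ʃ] derived before the ACC suffix.
The underlying segment must be /ʃ/; palato-alveolar /ʃ/ becomes [s] when no front vowel follows, yielding [s] there.
The one attested form of 'night', [ruvɔʃi], shows underlying /ruvɔʃ/. Applying the same rule when no front vowel follows gives [ruvɔs].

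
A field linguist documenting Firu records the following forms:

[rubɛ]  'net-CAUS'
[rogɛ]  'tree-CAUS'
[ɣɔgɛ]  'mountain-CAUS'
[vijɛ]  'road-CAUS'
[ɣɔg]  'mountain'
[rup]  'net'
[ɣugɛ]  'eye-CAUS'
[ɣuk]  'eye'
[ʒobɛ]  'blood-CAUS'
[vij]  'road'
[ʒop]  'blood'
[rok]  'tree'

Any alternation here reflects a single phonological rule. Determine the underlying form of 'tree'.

/rok/

'tree' shows [g] ~ [k] at the end of the stem ([rogɛ] vs [rok]).
The stem 'mountain' ([ɣɔgɛ], [ɣɔg]) shows [g] unchanged in both environments, so [g] cannot be basic with [k] derived in isolation.
The underlying segment must be /k/; voiceless stops become voiced between vowels, yielding [g] there.
The underlying form of 'tree' is therefore /rok/.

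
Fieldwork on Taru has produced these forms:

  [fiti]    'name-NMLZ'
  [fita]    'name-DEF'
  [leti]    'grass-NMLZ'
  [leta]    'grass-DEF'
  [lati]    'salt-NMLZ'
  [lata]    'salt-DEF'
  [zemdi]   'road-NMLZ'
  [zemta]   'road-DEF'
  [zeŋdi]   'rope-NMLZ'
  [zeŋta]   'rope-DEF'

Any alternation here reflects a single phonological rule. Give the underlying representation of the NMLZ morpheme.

/-di/

The NMLZ suffix surfaces as [-di] and [-ti], depending on the final segment of the stem.
By contrast the DEF suffix keeps its initial [t] throughout — that segment must be underlying.
So the underlying form is /-di/, and voiced stops become voiceless after a vowel.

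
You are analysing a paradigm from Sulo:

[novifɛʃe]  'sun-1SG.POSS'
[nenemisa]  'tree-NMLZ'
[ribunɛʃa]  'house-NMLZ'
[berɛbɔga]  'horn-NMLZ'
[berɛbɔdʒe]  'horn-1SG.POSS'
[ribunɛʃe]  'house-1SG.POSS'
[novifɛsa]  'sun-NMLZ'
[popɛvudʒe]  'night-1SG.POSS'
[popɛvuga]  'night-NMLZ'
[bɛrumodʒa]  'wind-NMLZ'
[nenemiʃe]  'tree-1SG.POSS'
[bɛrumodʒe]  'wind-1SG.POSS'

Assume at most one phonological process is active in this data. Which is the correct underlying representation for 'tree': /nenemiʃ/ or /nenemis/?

'tree' shows [ʃ] ~ [s] at the end of the stem ([nenemiʃe] vs [nenemisa]).
If /ʃ/ were underlying and a rule turned it into [s] before the NMLZ suffix, 'house' would also alternate; but it has [ʃ] in both [ribunɛʃe] and [ribunɛʃa].
So /s/ is underlying, and a rule of palatalization before a front vowel — /g/ and /s/ become palato-alveolar [dʒ] and [ʃ] before a front vowel — gives [ʃ].

/nenemis/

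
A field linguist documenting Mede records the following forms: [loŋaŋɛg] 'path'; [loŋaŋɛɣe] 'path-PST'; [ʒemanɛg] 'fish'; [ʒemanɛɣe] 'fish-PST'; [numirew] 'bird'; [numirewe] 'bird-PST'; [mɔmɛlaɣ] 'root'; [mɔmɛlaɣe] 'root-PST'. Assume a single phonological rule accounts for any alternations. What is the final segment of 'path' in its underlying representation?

/g/

The stem for 'path' ends in [g] in [loŋaŋɛg] but [ɣ] in [loŋaŋɛɣe].
If /ɣ/ were underlying and a rule turned it into [g] in isolation, 'root' would also alternate; but it has [ɣ] in both [mɔmɛlaɣ] and [mɔmɛlaɣe].
The underlying segment must be /g/; voiced stops become fricatives between vowels, yielding [ɣ] there.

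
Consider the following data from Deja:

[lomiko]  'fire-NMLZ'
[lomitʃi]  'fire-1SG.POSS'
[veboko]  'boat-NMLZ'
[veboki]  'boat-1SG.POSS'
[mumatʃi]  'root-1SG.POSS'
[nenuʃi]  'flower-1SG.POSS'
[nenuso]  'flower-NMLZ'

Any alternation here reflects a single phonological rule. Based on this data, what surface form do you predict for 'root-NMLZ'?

In [lomiko] and [lomitʃi] the final segment of 'fire' alternates: [k] ~ [tʃ].
But 'boat' keeps [k] in both environments ([veboko], [veboki]), so there is no rule changing /k/ to [tʃ] before the 1SG.POSS suffix.
Therefore /tʃ/ is basic and [k] is derived by depalatalization (palato-alveolar /tʃ/ and /ʃ/ become [k] and [s] when no front vowel follows).
The one attested form of 'root', [mumatʃi], shows underlying /mumatʃ/. Applying the same rule when no front vowel follows gives [mumako].

[mumako]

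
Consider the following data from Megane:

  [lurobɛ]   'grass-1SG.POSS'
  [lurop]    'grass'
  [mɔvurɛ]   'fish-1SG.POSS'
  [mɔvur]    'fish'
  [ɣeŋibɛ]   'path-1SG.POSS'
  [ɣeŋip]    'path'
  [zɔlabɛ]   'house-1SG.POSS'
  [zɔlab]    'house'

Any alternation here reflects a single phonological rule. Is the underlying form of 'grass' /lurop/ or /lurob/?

'grass' shows [b] ~ [p] at the end of the stem ([lurobɛ] vs [lurop]).
The stem 'house' ([zɔlabɛ], [zɔlab]) shows [b] unchanged in both environments, so [b] cannot be basic with [p] derived in isolation.
Therefore /p/ is basic and [b] is derived by intervocalic voicing (voiceless stops become voiced between vowels).

/lurop/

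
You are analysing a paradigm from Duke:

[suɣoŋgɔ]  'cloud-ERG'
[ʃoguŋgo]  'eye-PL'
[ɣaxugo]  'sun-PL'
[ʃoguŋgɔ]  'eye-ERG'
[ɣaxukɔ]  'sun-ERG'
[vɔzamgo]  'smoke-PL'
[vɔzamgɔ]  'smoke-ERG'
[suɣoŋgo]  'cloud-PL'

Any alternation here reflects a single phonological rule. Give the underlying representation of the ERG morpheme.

/-kɔ/

The ERG morpheme has two allomorphs, [-gɔ] and [-kɔ].
By contrast the PL suffix keeps its initial [g] throughout — that segment must be underlying.
The ERG suffix is therefore /-kɔ/ underlyingly, with post-nasal voicing: voiceless stops become voiced after a nasal.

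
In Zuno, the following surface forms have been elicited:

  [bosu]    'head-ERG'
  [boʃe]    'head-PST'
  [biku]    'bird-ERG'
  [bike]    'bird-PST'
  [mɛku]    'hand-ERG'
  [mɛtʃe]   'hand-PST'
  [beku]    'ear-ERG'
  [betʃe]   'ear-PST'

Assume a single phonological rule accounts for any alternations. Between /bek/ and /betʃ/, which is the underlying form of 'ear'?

In [beku] and [betʃe] the final segment of 'ear' alternates: [k] ~ [tʃ].
But 'bird' keeps [k] in both environments ([biku], [bike]), so there is no rule changing /k/ to [tʃ] before the PST suffix.
The alternation reflects depalatalization: palato-alveolar /tʃ/ and /ʃ/ become [k] and [s] when no front vowel follows. /tʃ/ is underlying.

/betʃ/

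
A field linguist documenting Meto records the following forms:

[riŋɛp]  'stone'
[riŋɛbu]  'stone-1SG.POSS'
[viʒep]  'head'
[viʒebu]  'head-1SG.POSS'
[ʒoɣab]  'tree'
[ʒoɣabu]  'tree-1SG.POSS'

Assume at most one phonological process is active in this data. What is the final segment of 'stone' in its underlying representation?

/p/

'stone' shows [p] ~ [b] at the end of the stem ([riŋɛp] vs [riŋɛbu]).
The stem 'tree' ([ʒoɣab], [ʒoɣabu]) shows [b] unchanged in both environments, so [b] cannot be basic with [p] derived in isolation.
Therefore /p/ is basic and [b] is derived by intervocalic voicing (voiceless stops become voiced between vowels).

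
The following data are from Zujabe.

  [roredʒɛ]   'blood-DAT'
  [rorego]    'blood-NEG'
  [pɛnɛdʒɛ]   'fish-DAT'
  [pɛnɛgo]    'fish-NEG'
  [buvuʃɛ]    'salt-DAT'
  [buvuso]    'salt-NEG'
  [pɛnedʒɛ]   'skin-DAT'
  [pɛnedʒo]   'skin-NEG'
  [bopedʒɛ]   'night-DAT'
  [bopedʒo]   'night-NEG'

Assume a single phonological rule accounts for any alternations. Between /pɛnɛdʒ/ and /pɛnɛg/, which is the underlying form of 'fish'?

/pɛnɛg/

The root 'fish' surfaces as [pɛnɛdʒɛ] and [pɛnɛgo], with a stem-final [dʒ] ~ [g] alternation.
Compare 'night', with invariant [dʒ] in [bopedʒɛ] and [bopedʒo]: an analysis with underlying /dʒ/ and a rule producing [g] before the NEG suffix would wrongly predict alternation here too.
The underlying segment must be /g/; /g/ and /s/ become palato-alveolar [dʒ] and [ʃ] before a front vowel, yielding [dʒ] there.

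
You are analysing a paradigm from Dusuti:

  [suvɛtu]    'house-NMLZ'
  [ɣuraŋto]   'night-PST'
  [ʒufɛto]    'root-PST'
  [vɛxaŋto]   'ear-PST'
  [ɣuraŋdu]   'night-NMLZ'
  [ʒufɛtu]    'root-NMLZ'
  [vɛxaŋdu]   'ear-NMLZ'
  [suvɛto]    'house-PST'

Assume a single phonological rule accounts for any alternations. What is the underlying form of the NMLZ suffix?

The NMLZ suffix surfaces as [-du] and [-tu], depending on the final segment of the stem.
The PST suffix, which begins with [t], is invariant after every stem; so [t] is not altered by any rule here.
The NMLZ suffix is therefore /-du/ underlyingly, with post-vocalic devoicing: voiced stops become voiceless after a vowel.

/-du/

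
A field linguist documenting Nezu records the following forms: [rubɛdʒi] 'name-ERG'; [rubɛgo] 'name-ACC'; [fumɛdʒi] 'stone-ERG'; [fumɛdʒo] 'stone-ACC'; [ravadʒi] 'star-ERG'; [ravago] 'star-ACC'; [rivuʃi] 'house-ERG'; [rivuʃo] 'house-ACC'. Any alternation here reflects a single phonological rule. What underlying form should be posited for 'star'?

The stem for 'star' ends in [dʒ] in [ravadʒi] but [g] in [ravago].
The stem 'stone' ([fumɛdʒi], [fumɛdʒo]) shows [dʒ] unchanged in both environments, so [dʒ] cannot be basic with [g] derived before the ACC suffix.
The underlying segment must be /g/; /g/ becomes palato-alveolar [dʒ] before a front vowel, yielding [dʒ] there.

/ravag/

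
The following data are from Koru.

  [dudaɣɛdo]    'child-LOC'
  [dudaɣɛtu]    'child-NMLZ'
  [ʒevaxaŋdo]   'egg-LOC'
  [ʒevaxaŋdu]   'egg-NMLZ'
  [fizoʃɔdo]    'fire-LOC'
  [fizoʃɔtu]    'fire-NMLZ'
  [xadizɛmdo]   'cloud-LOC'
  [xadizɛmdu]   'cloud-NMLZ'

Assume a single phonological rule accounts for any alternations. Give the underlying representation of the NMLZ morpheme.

/-tu/

The NMLZ morpheme has two allomorphs, [-du] and [-tu].
By contrast the LOC suffix keeps its initial [d] throughout — that segment must be underlying.
So the underlying form is /-tu/, and voiceless stops become voiced after a nasal.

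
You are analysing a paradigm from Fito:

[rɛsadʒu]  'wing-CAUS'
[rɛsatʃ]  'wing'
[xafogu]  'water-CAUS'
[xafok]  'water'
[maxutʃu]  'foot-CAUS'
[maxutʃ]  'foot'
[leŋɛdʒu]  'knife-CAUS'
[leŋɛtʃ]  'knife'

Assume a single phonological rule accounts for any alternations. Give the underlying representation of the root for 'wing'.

/rɛsadʒ/

'wing' shows [dʒ] ~ [tʃ] at the end of the stem ([rɛsadʒu] vs [rɛsatʃ]).
If /tʃ/ were underlying and a rule turned it into [dʒ] before the CAUS suffix, 'foot' would also alternate; but it has [tʃ] in both [maxutʃu] and [maxutʃ].
Therefore /dʒ/ is basic and [tʃ] is derived by word-final obstruent devoicing (voiced obstruents become voiceless word-finally).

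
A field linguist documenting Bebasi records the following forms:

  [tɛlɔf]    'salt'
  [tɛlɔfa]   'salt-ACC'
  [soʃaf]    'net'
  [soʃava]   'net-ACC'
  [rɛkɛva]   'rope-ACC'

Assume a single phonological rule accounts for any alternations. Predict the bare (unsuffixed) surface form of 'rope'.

[rɛkɛf]

The stem for 'net' ends in [f] in [soʃaf] but [v] in [soʃava].
The stem 'salt' ([tɛlɔf], [tɛlɔfa]) shows [f] unchanged in both environments, so [f] cannot be basic with [v] derived before the ACC suffix.
So /v/ is underlying, and a rule of word-final obstruent devoicing — voiced obstruents become voiceless word-finally — gives [f].
From [rɛkɛva] the stem 'rope' is /rɛkɛv/; word-finally this yields [rɛkɛf].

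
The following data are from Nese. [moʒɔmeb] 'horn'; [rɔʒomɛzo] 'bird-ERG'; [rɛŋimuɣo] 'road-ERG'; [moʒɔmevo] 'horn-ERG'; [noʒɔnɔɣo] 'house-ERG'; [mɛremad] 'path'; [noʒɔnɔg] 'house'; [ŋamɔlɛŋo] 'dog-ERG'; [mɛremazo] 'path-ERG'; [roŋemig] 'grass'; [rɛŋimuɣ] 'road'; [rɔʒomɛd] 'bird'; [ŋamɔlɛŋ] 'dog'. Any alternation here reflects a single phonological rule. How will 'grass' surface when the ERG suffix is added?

[roŋemiɣo]

The stem for 'house' ends in [g] in [noʒɔnɔg] but [ɣ] in [noʒɔnɔɣo].
The stem 'road' ([rɛŋimuɣ], [rɛŋimuɣo]) shows [ɣ] unchanged in both environments, so [ɣ] cannot be basic with [g] derived in isolation.
Therefore /g/ is basic and [ɣ] is derived by intervocalic spirantization (voiced stops become fricatives between vowels).
The one attested form of 'grass', [roŋemig], shows underlying /roŋemig/. Applying the same rule between vowels gives [roŋemiɣo].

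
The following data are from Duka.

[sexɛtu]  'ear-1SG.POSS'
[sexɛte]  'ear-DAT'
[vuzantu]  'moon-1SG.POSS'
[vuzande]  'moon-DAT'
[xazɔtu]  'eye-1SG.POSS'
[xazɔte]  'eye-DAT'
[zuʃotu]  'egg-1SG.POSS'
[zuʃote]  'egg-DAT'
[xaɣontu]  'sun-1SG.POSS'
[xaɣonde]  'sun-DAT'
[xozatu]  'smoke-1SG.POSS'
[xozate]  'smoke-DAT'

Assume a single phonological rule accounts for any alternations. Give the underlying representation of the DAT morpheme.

/-de/

The DAT suffix surfaces as [-de] and [-te], depending on the final segment of the stem.
By contrast the 1SG.POSS suffix keeps its initial [t] throughout — that segment must be underlying.
The DAT suffix is therefore /-de/ underlyingly, with post-vocalic devoicing: voiced stops become voiceless after a vowel.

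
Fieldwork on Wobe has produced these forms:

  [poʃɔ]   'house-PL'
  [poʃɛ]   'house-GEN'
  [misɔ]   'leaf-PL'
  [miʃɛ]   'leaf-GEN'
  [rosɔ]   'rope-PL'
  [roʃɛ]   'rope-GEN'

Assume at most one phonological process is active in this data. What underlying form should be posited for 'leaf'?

In [misɔ] and [miʃɛ] the final segment of 'leaf' alternates: [s] ~ [ʃ].
If /ʃ/ were underlying and a rule turned it into [s] before the PL suffix, 'house' would also alternate; but it has [ʃ] in both [poʃɔ] and [poʃɛ].
The alternation reflects palatalization before a front vowel: /s/ becomes palato-alveolar [ʃ] before a front vowel. /s/ is underlying.
Hence 'leaf' is /mis/ underlyingly.

/mis/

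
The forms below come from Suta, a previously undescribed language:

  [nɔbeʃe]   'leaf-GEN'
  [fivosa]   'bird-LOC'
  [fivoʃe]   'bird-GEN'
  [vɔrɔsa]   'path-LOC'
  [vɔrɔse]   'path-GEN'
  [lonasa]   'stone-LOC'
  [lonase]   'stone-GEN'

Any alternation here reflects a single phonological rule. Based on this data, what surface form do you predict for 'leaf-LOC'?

The stem for 'bird' ends in [s] in [fivosa] but [ʃ] in [fivoʃe].
If /s/ were underlying and a rule turned it into [ʃ] before the GEN suffix, 'path' would also alternate; but it has [s] in both [vɔrɔsa] and [vɔrɔse].
The alternation reflects depalatalization: palato-alveolar /ʃ/ becomes [s] when no front vowel follows. /ʃ/ is underlying.
The one attested form of 'leaf', [nɔbeʃe], shows underlying /nɔbeʃ/. Applying the same rule when no front vowel follows gives [nɔbesa].

[nɔbesa]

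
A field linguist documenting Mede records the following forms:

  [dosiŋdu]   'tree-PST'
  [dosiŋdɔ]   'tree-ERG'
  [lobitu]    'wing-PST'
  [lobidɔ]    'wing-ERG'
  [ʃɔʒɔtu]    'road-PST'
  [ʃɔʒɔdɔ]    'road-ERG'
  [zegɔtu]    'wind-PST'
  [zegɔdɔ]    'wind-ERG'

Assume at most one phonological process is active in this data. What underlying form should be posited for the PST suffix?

The PST morpheme has two allomorphs, [-du] and [-tu].
The ERG suffix, which begins with [d], is invariant after every stem; so [d] is not altered by any rule here.
The PST suffix is therefore /-tu/ underlyingly, with post-nasal voicing: voiceless stops become voiced after a nasal.

/-tu/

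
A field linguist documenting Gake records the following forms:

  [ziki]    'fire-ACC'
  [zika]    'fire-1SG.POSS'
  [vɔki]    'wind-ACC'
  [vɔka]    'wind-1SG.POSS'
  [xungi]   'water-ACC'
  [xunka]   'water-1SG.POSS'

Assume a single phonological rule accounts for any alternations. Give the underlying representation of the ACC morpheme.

The ACC morpheme has two allomorphs, [-gi] and [-ki].
The 1SG.POSS suffix, which begins with [k], is invariant after every stem; so [k] is not altered by any rule here.
So the underlying form is /-gi/, and voiced stops become voiceless after a vowel.

/-gi/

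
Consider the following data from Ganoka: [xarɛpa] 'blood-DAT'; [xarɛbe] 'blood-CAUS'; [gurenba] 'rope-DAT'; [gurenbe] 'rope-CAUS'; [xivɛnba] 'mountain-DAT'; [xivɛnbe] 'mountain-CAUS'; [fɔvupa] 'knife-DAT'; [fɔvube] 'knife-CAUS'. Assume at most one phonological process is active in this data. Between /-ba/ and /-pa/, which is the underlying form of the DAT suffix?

The DAT morpheme has two allomorphs, [-ba] and [-pa].
By contrast the CAUS suffix keeps its initial [b] throughout — that segment must be underlying.
So the underlying form is /-pa/, and voiceless stops become voiced after a nasal.

/-pa/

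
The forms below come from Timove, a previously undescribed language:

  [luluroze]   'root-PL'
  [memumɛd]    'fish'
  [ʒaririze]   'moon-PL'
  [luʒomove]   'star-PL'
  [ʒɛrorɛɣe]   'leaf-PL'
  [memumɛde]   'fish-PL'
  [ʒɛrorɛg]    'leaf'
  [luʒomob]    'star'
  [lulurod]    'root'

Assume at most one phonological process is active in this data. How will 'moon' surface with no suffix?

The root 'root' surfaces as [lulurod] and [luluroze], with a stem-final [d] ~ [z] alternation.
If /d/ were underlying and a rule turned it into [z] before the PL suffix, 'fish' would also alternate; but it has [d] in both [memumɛd] and [memumɛde].
Therefore /z/ is basic and [d] is derived by word-final hardening (voiced fricatives become stops word-finally).
The one attested form of 'moon', [ʒaririze], shows underlying /ʒaririz/. Applying the same rule word-finally gives [ʒaririd].

[ʒaririd]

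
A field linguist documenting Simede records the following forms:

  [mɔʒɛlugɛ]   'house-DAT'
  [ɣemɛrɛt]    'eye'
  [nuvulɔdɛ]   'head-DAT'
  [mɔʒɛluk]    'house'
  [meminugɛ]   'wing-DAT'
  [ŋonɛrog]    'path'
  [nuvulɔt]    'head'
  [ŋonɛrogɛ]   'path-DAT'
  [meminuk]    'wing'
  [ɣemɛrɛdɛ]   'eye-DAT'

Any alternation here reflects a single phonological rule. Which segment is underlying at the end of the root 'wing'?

/k/

The stem for 'wing' ends in [k] in [meminuk] but [g] in [meminugɛ].
The stem 'path' ([ŋonɛrog], [ŋonɛrogɛ]) shows [g] unchanged in both environments, so [g] cannot be basic with [k] derived in isolation.
The alternation reflects intervocalic voicing: voiceless stops become voiced between vowels. /k/ is underlying.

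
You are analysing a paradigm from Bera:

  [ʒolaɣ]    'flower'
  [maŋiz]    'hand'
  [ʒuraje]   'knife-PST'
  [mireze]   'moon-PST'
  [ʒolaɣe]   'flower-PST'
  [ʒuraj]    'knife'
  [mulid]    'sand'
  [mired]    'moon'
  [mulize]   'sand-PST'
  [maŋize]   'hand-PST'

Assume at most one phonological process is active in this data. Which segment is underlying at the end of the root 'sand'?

/d/

In [mulize] and [mulid] the final segment of 'sand' alternates: [z] ~ [d].
Compare 'hand', with invariant [z] in [maŋize] and [maŋiz]: an analysis with underlying /z/ and a rule producing [d] in isolation would wrongly predict alternation here too.
So /d/ is underlying, and a rule of intervocalic spirantization — voiced stops become fricatives between vowels — gives [z].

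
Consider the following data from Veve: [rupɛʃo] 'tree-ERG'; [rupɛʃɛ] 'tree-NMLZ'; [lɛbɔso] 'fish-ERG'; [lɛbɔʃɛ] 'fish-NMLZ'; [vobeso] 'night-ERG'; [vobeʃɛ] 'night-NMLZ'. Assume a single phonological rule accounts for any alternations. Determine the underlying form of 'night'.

/vobes/

'night' shows [s] ~ [ʃ] at the end of the stem ([vobeso] vs [vobeʃɛ]).
If /ʃ/ were underlying and a rule turned it into [s] before the ERG suffix, 'tree' would also alternate; but it has [ʃ] in both [rupɛʃo] and [rupɛʃɛ].
The underlying segment must be /s/; /s/ becomes palato-alveolar [ʃ] before a front vowel, yielding [ʃ] there.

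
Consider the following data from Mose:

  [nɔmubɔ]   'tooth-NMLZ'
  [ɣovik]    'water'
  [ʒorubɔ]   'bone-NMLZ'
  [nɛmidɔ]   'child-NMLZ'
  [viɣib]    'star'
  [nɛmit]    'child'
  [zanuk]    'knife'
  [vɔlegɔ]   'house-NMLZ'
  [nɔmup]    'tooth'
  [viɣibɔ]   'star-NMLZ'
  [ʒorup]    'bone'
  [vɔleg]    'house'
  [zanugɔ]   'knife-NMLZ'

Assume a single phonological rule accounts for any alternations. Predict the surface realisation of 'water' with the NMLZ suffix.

The stem for 'knife' ends in [k] in [zanuk] but [g] in [zanugɔ].
Compare 'house', with invariant [g] in [vɔleg] and [vɔlegɔ]: an analysis with underlying /g/ and a rule producing [k] in isolation would wrongly predict alternation here too.
Therefore /k/ is basic and [g] is derived by intervocalic voicing (voiceless stops become voiced between vowels).
From [ɣovik] the stem 'water' is /ɣovik/; between vowels this yields [ɣovigɔ].

[ɣovigɔ]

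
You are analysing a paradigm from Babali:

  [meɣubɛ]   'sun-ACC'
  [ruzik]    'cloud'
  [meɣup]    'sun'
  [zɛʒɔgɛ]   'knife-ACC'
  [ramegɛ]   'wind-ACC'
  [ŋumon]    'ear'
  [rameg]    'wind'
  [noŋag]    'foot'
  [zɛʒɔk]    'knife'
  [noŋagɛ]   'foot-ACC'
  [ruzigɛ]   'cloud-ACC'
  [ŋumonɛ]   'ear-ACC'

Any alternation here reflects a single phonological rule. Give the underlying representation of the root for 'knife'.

/zɛʒɔk/

The root 'knife' surfaces as [zɛʒɔk] and [zɛʒɔgɛ], with a stem-final [k] ~ [g] alternation.
The stem 'wind' ([rameg], [ramegɛ]) shows [g] unchanged in both environments, so [g] cannot be basic with [k] derived in isolation.
So /k/ is underlying, and a rule of intervocalic voicing — voiceless stops become voiced between vowels — gives [g].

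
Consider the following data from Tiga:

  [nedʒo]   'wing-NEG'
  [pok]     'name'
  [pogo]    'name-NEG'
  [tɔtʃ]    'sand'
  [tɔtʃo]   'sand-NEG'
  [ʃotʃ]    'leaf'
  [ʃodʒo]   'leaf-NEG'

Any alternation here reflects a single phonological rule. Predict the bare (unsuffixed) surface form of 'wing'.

The root 'leaf' surfaces as [ʃotʃ] and [ʃodʒo], with a stem-final [tʃ] ~ [dʒ] alternation.
If /tʃ/ were underlying and a rule turned it into [dʒ] before the NEG suffix, 'sand' would also alternate; but it has [tʃ] in both [tɔtʃ] and [tɔtʃo].
Therefore /dʒ/ is basic and [tʃ] is derived by word-final obstruent devoicing (voiced obstruents become voiceless word-finally).
The one attested form of 'wing', [nedʒo], shows underlying /nedʒ/. Applying the same rule word-finally gives [netʃ].

[netʃ]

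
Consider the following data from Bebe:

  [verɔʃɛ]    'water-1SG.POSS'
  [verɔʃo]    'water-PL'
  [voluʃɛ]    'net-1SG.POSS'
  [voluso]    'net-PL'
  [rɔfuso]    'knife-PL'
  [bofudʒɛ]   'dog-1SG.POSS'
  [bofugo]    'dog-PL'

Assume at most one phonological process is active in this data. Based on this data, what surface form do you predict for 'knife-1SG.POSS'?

'net' shows [ʃ] ~ [s] at the end of the stem ([voluʃɛ] vs [voluso]).
Compare 'water', with invariant [ʃ] in [verɔʃɛ] and [verɔʃo]: an analysis with underlying /ʃ/ and a rule producing [s] before the PL suffix would wrongly predict alternation here too.
Therefore /s/ is basic and [ʃ] is derived by palatalization before a front vowel (/g/ and /s/ become palato-alveolar [dʒ] and [ʃ] before a front vowel).
The one attested form of 'knife', [rɔfuso], shows underlying /rɔfus/. Applying the same rule before a front vowel gives [rɔfuʃɛ].

[rɔfuʃɛ]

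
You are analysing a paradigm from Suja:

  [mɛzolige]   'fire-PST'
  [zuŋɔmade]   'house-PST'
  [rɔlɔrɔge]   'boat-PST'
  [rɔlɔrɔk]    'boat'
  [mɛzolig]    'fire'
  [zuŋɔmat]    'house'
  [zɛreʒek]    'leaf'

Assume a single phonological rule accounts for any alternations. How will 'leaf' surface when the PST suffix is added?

[zɛreʒege]

In [rɔlɔrɔk] and [rɔlɔrɔge] the final segment of 'boat' alternates: [k] ~ [g].
If /g/ were underlying and a rule turned it into [k] in isolation, 'fire' would also alternate; but it has [g] in both [mɛzolig] and [mɛzolige].
The alternation reflects intervocalic voicing: voiceless stops become voiced between vowels. /k/ is underlying.
The one attested form of 'leaf', [zɛreʒek], shows underlying /zɛreʒek/. Applying the same rule between vowels gives [zɛreʒege].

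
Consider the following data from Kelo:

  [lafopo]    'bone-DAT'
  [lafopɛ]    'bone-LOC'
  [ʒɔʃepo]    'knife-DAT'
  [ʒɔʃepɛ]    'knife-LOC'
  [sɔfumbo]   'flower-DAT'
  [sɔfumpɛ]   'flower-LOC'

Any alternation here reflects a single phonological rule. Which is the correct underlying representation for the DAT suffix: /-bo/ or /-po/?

The DAT morpheme has two allomorphs, [-bo] and [-po].
The LOC suffix, which begins with [p], is invariant after every stem; so [p] is not altered by any rule here.
The DAT suffix is therefore /-bo/ underlyingly, with post-vocalic devoicing: voiced stops become voiceless after a vowel.

/-bo/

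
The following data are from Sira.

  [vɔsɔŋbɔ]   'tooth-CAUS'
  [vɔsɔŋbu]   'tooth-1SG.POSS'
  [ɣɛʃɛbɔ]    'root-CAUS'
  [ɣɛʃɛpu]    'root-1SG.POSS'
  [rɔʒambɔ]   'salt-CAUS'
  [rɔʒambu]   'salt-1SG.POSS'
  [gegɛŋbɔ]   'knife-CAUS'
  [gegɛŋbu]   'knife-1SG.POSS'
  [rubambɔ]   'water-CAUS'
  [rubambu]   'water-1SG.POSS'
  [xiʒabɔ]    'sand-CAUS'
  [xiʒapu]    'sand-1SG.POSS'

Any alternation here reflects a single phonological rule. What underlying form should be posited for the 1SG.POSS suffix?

The 1SG.POSS suffix surfaces as [-bu] and [-pu], depending on the final segment of the stem.
The CAUS suffix, which begins with [b], is invariant after every stem; so [b] is not altered by any rule here.
So the underlying form is /-pu/, and voiceless stops become voiced after a nasal.

/-pu/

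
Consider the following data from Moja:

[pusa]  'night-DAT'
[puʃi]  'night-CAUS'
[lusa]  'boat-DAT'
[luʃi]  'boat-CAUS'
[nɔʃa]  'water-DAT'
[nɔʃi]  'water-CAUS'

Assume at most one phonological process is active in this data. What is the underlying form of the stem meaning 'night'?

/pus/

'night' shows [s] ~ [ʃ] at the end of the stem ([pusa] vs [puʃi]).
The stem 'water' ([nɔʃa], [nɔʃi]) shows [ʃ] unchanged in both environments, so [ʃ] cannot be basic with [s] derived before the DAT suffix.
So /s/ is underlying, and a rule of palatalization before a front vowel — /s/ becomes palato-alveolar [ʃ] before a front vowel — gives [ʃ].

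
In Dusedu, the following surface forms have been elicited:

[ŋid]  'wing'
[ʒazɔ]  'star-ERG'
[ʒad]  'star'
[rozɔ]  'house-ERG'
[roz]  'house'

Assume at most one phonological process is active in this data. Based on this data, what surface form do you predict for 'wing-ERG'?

'star' shows [z] ~ [d] at the end of the stem ([ʒazɔ] vs [ʒad]).
If /z/ were underlying and a rule turned it into [d] in isolation, 'house' would also alternate; but it has [z] in both [rozɔ] and [roz].
Therefore /d/ is basic and [z] is derived by intervocalic spirantization (voiced stops become fricatives between vowels).
From [ŋid] the stem 'wing' is /ŋid/; between vowels this yields [ŋizɔ].

[ŋizɔ]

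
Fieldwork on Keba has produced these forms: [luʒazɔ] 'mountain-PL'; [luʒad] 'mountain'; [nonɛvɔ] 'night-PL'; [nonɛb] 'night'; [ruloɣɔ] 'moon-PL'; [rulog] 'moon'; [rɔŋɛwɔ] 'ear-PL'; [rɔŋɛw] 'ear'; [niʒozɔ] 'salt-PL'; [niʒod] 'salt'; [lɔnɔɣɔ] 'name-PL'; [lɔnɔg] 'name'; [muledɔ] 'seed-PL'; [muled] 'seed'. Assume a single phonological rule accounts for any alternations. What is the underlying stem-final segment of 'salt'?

The stem for 'salt' ends in [z] in [niʒozɔ] but [d] in [niʒod].
Compare 'seed', with invariant [d] in [muledɔ] and [muled]: an analysis with underlying /d/ and a rule producing [z] before the PL suffix would wrongly predict alternation here too.
Therefore /z/ is basic and [d] is derived by word-final hardening (voiced fricatives become stops word-finally).

/z/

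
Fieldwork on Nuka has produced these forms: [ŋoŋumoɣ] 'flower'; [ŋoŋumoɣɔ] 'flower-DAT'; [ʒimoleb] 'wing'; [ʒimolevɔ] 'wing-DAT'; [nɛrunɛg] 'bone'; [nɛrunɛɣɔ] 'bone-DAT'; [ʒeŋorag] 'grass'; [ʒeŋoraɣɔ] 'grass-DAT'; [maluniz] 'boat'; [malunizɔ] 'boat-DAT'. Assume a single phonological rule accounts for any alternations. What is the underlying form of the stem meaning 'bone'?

/nɛrunɛg/

'bone' shows [g] ~ [ɣ] at the end of the stem ([nɛrunɛg] vs [nɛrunɛɣɔ]).
Compare 'flower', with invariant [ɣ] in [ŋoŋumoɣ] and [ŋoŋumoɣɔ]: an analysis with underlying /ɣ/ and a rule producing [g] in isolation would wrongly predict alternation here too.
The underlying segment must be /g/; voiced stops become fricatives between vowels, yielding [ɣ] there.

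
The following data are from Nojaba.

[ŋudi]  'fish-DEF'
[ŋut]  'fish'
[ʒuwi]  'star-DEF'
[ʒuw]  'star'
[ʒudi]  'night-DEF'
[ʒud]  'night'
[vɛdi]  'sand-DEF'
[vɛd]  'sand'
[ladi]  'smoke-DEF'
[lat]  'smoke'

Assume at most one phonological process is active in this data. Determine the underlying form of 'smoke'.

'smoke' shows [d] ~ [t] at the end of the stem ([ladi] vs [lat]).
If /d/ were underlying and a rule turned it into [t] in isolation, 'night' would also alternate; but it has [d] in both [ʒudi] and [ʒud].
Therefore /t/ is basic and [d] is derived by intervocalic voicing (voiceless stops become voiced between vowels).

/lat/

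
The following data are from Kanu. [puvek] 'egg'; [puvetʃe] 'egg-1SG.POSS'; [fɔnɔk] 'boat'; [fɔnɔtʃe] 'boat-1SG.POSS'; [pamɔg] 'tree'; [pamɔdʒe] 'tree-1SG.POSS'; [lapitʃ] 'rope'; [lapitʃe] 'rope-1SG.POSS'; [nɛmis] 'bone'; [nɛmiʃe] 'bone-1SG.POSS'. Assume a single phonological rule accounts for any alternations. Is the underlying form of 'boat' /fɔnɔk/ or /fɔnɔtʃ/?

In [fɔnɔk] and [fɔnɔtʃe] the final segment of 'boat' alternates: [k] ~ [tʃ].
If /tʃ/ were underlying and a rule turned it into [k] in isolation, 'rope' would also alternate; but it has [tʃ] in both [lapitʃ] and [lapitʃe].
Therefore /k/ is basic and [tʃ] is derived by palatalization before a front vowel (/k/, /g/ and /s/ become palato-alveolar [tʃ], [dʒ] and [ʃ] before a front vowel).

/fɔnɔk/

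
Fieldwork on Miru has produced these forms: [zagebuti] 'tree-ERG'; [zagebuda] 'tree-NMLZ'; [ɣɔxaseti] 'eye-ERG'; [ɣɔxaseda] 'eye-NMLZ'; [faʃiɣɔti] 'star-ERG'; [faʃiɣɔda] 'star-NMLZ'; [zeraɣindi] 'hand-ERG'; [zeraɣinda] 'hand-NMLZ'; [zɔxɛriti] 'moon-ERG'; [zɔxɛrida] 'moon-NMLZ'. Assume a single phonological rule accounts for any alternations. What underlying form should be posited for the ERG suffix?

The ERG suffix surfaces as [-di] and [-ti], depending on the final segment of the stem.
The NMLZ suffix, which begins with [d], is invariant after every stem; so [d] is not altered by any rule here.
The ERG suffix is therefore /-ti/ underlyingly, with post-nasal voicing: voiceless stops become voiced after a nasal.

/-ti/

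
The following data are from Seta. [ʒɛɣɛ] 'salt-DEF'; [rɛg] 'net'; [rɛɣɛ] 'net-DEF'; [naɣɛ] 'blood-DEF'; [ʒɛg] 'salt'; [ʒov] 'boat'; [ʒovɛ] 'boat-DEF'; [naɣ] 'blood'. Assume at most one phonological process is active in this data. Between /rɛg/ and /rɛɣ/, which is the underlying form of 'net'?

'net' shows [ɣ] ~ [g] at the end of the stem ([rɛɣɛ] vs [rɛg]).
But 'blood' keeps [ɣ] in both environments ([naɣɛ], [naɣ]), so there is no rule changing /ɣ/ to [g] in isolation.
So /g/ is underlying, and a rule of intervocalic spirantization — voiced stops become fricatives between vowels — gives [ɣ].

/rɛg/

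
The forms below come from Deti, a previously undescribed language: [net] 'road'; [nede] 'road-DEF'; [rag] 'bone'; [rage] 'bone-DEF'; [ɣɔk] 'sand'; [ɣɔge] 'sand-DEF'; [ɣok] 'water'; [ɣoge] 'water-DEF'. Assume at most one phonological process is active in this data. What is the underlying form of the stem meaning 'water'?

The root 'water' surfaces as [ɣok] and [ɣoge], with a stem-final [k] ~ [g] alternation.
But 'bone' keeps [g] in both environments ([rag], [rage]), so there is no rule changing /g/ to [k] in isolation.
Therefore /k/ is basic and [g] is derived by intervocalic voicing (voiceless stops become voiced between vowels).

/ɣok/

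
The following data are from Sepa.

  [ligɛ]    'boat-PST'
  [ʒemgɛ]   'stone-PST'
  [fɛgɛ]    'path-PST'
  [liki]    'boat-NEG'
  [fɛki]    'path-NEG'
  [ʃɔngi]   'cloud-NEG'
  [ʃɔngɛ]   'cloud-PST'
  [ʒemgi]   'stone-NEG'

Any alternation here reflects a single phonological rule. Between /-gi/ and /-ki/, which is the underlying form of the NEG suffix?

The NEG morpheme has two allomorphs, [-gi] and [-ki].
The PST suffix, which begins with [g], is invariant after every stem; so [g] is not altered by any rule here.
The NEG suffix is therefore /-ki/ underlyingly, with post-nasal voicing: voiceless stops become voiced after a nasal.

/-ki/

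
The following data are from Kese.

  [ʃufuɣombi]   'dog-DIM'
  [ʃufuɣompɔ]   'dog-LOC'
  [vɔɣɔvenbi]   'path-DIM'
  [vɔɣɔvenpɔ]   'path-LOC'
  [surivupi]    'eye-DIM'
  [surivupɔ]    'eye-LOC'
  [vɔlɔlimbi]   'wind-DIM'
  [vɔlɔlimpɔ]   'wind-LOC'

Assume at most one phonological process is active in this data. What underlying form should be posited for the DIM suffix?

The DIM morpheme has two allomorphs, [-bi] and [-pi].
The LOC suffix, which begins with [p], is invariant after every stem; so [p] is not altered by any rule here.
The DIM suffix is therefore /-bi/ underlyingly, with post-vocalic devoicing: voiced stops become voiceless after a vowel.

/-bi/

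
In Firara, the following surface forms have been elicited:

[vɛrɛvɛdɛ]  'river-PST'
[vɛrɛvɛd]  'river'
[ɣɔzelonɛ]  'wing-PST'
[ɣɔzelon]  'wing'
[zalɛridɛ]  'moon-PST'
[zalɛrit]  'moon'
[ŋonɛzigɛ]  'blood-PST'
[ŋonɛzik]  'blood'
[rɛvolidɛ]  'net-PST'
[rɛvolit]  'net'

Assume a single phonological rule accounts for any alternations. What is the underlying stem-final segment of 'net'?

/t/

In [rɛvolidɛ] and [rɛvolit] the final segment of 'net' alternates: [d] ~ [t].
The stem 'river' ([vɛrɛvɛdɛ], [vɛrɛvɛd]) shows [d] unchanged in both environments, so [d] cannot be basic with [t] derived in isolation.
Therefore /t/ is basic and [d] is derived by intervocalic voicing (voiceless stops become voiced between vowels).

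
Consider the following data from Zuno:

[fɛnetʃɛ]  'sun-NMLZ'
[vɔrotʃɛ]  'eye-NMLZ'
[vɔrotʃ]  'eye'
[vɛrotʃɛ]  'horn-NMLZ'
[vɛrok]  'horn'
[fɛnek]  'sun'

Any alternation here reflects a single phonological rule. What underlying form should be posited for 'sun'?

/fɛnek/

The root 'sun' surfaces as [fɛnek] and [fɛnetʃɛ], with a stem-final [k] ~ [tʃ] alternation.
The stem 'eye' ([vɔrotʃ], [vɔrotʃɛ]) shows [tʃ] unchanged in both environments, so [tʃ] cannot be basic with [k] derived in isolation.
Therefore /k/ is basic and [tʃ] is derived by palatalization before a front vowel (/k/ becomes palato-alveolar [tʃ] before a front vowel).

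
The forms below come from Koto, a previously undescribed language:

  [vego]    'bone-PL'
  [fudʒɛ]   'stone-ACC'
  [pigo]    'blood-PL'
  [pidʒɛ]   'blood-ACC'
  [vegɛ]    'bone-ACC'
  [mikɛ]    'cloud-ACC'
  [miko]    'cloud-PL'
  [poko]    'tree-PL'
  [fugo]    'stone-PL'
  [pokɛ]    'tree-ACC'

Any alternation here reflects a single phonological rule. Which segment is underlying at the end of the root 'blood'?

/dʒ/

In [pidʒɛ] and [pigo] the final segment of 'blood' alternates: [dʒ] ~ [g].
If /g/ were underlying and a rule turned it into [dʒ] before the ACC suffix, 'bone' would also alternate; but it has [g] in both [vegɛ] and [vego].
The alternation reflects depalatalization: palato-alveolar /dʒ/ becomes [g] when no front vowel follows. /dʒ/ is underlying.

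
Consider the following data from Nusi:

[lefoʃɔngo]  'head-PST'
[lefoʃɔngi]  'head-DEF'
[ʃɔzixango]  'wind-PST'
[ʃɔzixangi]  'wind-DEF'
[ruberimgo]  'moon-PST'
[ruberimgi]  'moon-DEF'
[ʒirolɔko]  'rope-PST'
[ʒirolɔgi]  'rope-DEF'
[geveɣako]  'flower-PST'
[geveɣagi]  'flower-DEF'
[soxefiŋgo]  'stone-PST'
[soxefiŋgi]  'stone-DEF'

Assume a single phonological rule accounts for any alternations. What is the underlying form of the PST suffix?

The PST suffix surfaces as [-go] and [-ko], depending on the final segment of the stem.
By contrast the DEF suffix keeps its initial [g] throughout — that segment must be underlying.
The PST suffix is therefore /-ko/ underlyingly, with post-nasal voicing: voiceless stops become voiced after a nasal.

/-ko/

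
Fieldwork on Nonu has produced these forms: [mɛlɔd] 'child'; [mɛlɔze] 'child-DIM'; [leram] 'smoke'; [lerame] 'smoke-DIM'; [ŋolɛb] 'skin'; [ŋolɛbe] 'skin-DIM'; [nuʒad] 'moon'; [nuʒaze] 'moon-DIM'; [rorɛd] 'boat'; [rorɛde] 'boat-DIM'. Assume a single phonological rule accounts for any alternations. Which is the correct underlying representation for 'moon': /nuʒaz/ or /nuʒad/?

'moon' shows [d] ~ [z] at the end of the stem ([nuʒad] vs [nuʒaze]).
Compare 'boat', with invariant [d] in [rorɛd] and [rorɛde]: an analysis with underlying /d/ and a rule producing [z] before the DIM suffix would wrongly predict alternation here too.
The alternation reflects word-final hardening: voiced fricatives become stops word-finally. /z/ is underlying.

/nuʒaz/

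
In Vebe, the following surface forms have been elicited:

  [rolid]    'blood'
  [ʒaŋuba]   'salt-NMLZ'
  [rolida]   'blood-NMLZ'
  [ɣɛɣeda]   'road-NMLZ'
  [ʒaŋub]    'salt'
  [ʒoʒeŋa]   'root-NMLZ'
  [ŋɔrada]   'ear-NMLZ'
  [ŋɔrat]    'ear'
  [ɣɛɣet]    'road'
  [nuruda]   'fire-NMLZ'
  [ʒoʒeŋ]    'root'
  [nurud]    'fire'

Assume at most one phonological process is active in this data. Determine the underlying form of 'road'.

/ɣɛɣet/

The root 'road' surfaces as [ɣɛɣeda] and [ɣɛɣet], with a stem-final [d] ~ [t] alternation.
Compare 'blood', with invariant [d] in [rolida] and [rolid]: an analysis with underlying /d/ and a rule producing [t] in isolation would wrongly predict alternation here too.
So /t/ is underlying, and a rule of intervocalic voicing — voiceless stops become voiced between vowels — gives [d].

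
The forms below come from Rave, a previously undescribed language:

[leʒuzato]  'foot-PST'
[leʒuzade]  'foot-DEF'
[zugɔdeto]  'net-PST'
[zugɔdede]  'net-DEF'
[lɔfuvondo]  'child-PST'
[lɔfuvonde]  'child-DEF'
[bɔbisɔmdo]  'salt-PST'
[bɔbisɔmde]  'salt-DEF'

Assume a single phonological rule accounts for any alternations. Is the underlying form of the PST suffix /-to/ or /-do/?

/-to/

The PST morpheme has two allomorphs, [-do] and [-to].
By contrast the DEF suffix keeps its initial [d] throughout — that segment must be underlying.
The PST suffix is therefore /-to/ underlyingly, with post-nasal voicing: voiceless stops become voiced after a nasal.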